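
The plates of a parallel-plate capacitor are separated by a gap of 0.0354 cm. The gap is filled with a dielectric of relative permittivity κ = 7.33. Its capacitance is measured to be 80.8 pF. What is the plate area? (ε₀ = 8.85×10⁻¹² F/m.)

A = Cd/(κε₀) = 8.08×10⁻¹¹ × 3.54×10⁻⁴ / (7.33 × 8.85×10⁻¹²) = 4.41×10⁻⁴ m².

441 mm²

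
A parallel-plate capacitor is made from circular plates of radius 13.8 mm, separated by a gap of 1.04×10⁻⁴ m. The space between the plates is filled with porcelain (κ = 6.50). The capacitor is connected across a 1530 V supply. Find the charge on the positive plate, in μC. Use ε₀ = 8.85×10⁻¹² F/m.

Q ≈ 0.506 μC

A = π(13.8 mm)² = 5.98×10⁻⁴ m².
C = κε₀A/d = 6.50 × 8.85×10⁻¹² × 5.98×10⁻⁴ / 1.04×10⁻⁴ = 3.31×10⁻¹⁰ F.
Q = CV = 3.31×10⁻¹⁰ × 1530 = 5.06×10⁻⁷ C.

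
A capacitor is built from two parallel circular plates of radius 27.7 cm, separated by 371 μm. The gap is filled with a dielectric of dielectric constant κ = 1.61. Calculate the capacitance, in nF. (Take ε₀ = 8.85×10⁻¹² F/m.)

C ≈ 9.26 nF

A = π(27.7 cm)² = 0.241 m².
C = κε₀A/d = 1.61 × 8.85×10⁻¹² × 0.241 / 3.71×10⁻⁴ = 9.26×10⁻⁹ F.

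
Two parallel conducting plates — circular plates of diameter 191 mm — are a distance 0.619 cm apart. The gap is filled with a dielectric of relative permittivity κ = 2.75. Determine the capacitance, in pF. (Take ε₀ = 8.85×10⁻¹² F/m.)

A = π(191/2 mm)² = 2.87×10⁻² m².
C = κε₀A/d = 2.75 × 8.85×10⁻¹² × 2.87×10⁻² / 6.19×10⁻³ = 1.13×10⁻¹⁰ F.

113 pF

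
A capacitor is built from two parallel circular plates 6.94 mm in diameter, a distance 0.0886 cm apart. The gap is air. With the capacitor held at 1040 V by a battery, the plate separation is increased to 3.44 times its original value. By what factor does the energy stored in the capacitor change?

0.291

Battery connected ⇒ V is held fixed.
C₂ = 0.291 C₁ and U = ½CV², so U₂/U₁ = C₂/C₁ = 0.291.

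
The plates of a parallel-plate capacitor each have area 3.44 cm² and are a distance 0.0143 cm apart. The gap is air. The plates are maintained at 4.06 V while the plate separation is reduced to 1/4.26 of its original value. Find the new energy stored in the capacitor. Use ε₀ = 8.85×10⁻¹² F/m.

A = 3.44 cm² = 3.44×10⁻⁴ m².
Initially C₁ = ε₀A/d = 8.85×10⁻¹² × 3.44×10⁻⁴ / 1.43×10⁻⁴ = 2.13×10⁻¹¹ F.
U₁ = 1.75×10⁻¹⁰ J.
Battery connected ⇒ V is held fixed. C₂ = 4.26 C₁ and U = ½CV², so U₂/U₁ = C₂/C₁ = 4.26.
U₂ = 4.26 × 1.75×10⁻¹⁰ = 7.47×10⁻¹⁰ J.

0.747 nJ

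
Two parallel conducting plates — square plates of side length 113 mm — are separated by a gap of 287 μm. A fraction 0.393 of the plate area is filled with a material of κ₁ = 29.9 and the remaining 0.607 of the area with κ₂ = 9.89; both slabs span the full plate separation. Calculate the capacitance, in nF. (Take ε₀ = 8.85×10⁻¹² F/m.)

C ≈ 6.99 nF

A = (113 mm)² = 1.28×10⁻² m².
Side-by-side slabs ⇒ two capacitors in parallel, each spanning the full gap.
C₁ = κ₁ε₀A₁/d = 29.9 × 8.85×10⁻¹² × 5.02×10⁻³ / 2.87×10⁻⁴ = 4.63×10⁻⁹ F.
C₂ = κ₂ε₀A₂/d = 9.89 × 8.85×10⁻¹² × 7.75×10⁻³ / 2.87×10⁻⁴ = 2.36×10⁻⁹ F.
C = C₁ + C₂ = 6.99×10⁻⁹ F.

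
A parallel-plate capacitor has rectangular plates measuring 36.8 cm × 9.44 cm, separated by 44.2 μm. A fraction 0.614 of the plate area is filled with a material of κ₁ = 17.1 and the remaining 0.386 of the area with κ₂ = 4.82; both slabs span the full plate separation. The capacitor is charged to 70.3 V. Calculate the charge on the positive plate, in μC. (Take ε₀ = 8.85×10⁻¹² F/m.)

Q ≈ 6.04 μC

A = 36.8 × 9.44 cm² = 3.47×10⁻² m².
Side-by-side slabs ⇒ two capacitors in parallel, each spanning the full gap.
C₁ = κ₁ε₀A₁/d = 17.1 × 8.85×10⁻¹² × 2.13×10⁻² / 4.42×10⁻⁵ = 7.30×10⁻⁸ F.
C₂ = κ₂ε₀A₂/d = 4.82 × 8.85×10⁻¹² × 1.34×10⁻² / 4.42×10⁻⁵ = 1.29×10⁻⁸ F.
C = C₁ + C₂ = 8.60×10⁻⁸ F.
Q = CV = 8.60×10⁻⁸ × 70.3 = 6.04×10⁻⁶ C.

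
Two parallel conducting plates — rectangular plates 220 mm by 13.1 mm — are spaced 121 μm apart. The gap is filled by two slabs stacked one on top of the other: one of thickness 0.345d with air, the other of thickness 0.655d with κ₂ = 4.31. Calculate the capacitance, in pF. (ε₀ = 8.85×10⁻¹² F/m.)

C ≈ 424 pF

A = 220 × 13.1 mm² = 2.88×10⁻³ m².
Stacked slabs ⇒ two capacitors in series, each with the full plate area.
C₁ = κ₁ε₀A/d₁ = 1.00 × 8.85×10⁻¹² × 2.88×10⁻³ / 4.17×10⁻⁵ = 6.11×10⁻¹⁰ F.
C₂ = κ₂ε₀A/d₂ = 4.31 × 8.85×10⁻¹² × 2.88×10⁻³ / 7.93×10⁻⁵ = 1.39×10⁻⁹ F.
C = (1/C₁ + 1/C₂)⁻¹ = 4.24×10⁻¹⁰ F.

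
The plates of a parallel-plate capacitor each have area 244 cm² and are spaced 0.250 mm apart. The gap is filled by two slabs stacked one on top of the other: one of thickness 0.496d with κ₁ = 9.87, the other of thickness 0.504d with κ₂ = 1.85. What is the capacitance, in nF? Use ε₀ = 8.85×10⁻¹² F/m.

A = 244 cm² = 2.44×10⁻² m².
Stacked slabs ⇒ two capacitors in series, each with the full plate area.
C₁ = κ₁ε₀A/d₁ = 9.87 × 8.85×10⁻¹² × 2.44×10⁻² / 1.24×10⁻⁴ = 1.72×10⁻⁸ F.
C₂ = κ₂ε₀A/d₂ = 1.85 × 8.85×10⁻¹² × 2.44×10⁻² / 1.26×10⁻⁴ = 3.17×10⁻⁹ F.
C = (1/C₁ + 1/C₂)⁻¹ = 2.68×10⁻⁹ F.

2.68 nF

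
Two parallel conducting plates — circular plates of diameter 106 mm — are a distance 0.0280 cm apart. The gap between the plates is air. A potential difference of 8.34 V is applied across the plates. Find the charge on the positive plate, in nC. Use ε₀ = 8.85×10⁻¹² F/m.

Q ≈ 2.33 nC

A = π(106/2 mm)² = 8.82×10⁻³ m².
C = ε₀A/d = 8.85×10⁻¹² × 8.82×10⁻³ / 2.80×10⁻⁴ = 2.79×10⁻¹⁰ F.
Q = CV = 2.79×10⁻¹⁰ × 8.34 = 2.33×10⁻⁹ C.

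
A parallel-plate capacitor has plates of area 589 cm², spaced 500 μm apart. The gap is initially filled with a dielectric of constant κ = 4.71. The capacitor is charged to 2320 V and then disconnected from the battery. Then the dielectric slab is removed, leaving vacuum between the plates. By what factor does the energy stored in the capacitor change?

U₂/U₁ ≈ 4.71

Isolated ⇒ Q is held fixed.
C₂ = 0.212 C₁ and U = Q²/(2C), so U₂/U₁ = C₁/C₂ = 4.71.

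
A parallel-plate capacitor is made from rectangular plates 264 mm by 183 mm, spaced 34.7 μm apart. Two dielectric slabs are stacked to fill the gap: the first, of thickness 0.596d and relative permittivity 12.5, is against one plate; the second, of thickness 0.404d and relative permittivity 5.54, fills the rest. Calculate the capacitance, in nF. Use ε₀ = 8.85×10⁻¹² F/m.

A = 264 × 183 mm² = 4.83×10⁻² m².
Stacked slabs ⇒ two capacitors in series, each with the full plate area.
C₁ = κ₁ε₀A/d₁ = 12.5 × 8.85×10⁻¹² × 4.83×10⁻² / 2.07×10⁻⁵ = 2.58×10⁻⁷ F.
C₂ = κ₂ε₀A/d₂ = 5.54 × 8.85×10⁻¹² × 4.83×10⁻² / 1.40×10⁻⁵ = 1.69×10⁻⁷ F.
C = (1/C₁ + 1/C₂)⁻¹ = 1.02×10⁻⁷ F.

C ≈ 102 nF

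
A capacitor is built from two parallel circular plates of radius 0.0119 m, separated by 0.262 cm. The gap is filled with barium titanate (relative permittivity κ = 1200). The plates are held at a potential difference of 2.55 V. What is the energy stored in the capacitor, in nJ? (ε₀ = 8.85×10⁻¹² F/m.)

5.86 nJ

A = π(0.0119 m)² = 4.45×10⁻⁴ m².
C = κε₀A/d = 1200 × 8.85×10⁻¹² × 4.45×10⁻⁴ / 2.62×10⁻³ = 1.80×10⁻⁹ F.
U = ½CV² = ½ × 1.80×10⁻⁹ × (2.55)² = 5.86×10⁻⁹ J.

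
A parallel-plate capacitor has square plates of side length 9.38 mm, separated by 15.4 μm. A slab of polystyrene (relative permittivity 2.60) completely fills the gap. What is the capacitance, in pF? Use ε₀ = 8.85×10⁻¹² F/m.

A = (9.38 mm)² = 8.80×10⁻⁵ m².
C = κε₀A/d = 2.60 × 8.85×10⁻¹² × 8.80×10⁻⁵ / 1.54×10⁻⁵ = 1.31×10⁻¹⁰ F.

C ≈ 131 pF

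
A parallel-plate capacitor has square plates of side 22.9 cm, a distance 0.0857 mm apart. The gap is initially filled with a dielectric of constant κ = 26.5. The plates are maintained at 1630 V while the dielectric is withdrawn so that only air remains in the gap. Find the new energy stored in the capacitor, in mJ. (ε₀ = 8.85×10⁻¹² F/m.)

U ≈ 7.19 mJ

A = (22.9 cm)² = 5.24×10⁻² m².
Initially C₁ = κε₀A/d = 26.5 × 8.85×10⁻¹² × 5.24×10⁻² / 8.57×10⁻⁵ = 1.44×10⁻⁷ F.
U₁ = 0.191 J.
Battery connected ⇒ V is held fixed. C₂ = 0.0377 C₁ and U = ½CV², so U₂/U₁ = C₂/C₁ = 0.0377.
U₂ = 0.0377 × 0.191 = 7.19×10⁻³ J.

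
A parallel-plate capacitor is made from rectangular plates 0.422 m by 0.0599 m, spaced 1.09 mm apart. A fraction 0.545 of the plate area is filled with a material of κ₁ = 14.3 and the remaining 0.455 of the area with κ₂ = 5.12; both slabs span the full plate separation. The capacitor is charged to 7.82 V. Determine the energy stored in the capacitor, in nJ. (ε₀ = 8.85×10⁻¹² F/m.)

63.5 nJ

A = 0.422 × 0.0599 m² = 2.53×10⁻² m².
Side-by-side slabs ⇒ two capacitors in parallel, each spanning the full gap.
C₁ = κ₁ε₀A₁/d = 14.3 × 8.85×10⁻¹² × 1.38×10⁻² / 1.09×10⁻³ = 1.60×10⁻⁹ F.
C₂ = κ₂ε₀A₂/d = 5.12 × 8.85×10⁻¹² × 1.15×10⁻² / 1.09×10⁻³ = 4.78×10⁻¹⁰ F.
C = C₁ + C₂ = 2.08×10⁻⁹ F.
U = ½CV² = ½ × 2.08×10⁻⁹ × (7.82)² = 6.35×10⁻⁸ J.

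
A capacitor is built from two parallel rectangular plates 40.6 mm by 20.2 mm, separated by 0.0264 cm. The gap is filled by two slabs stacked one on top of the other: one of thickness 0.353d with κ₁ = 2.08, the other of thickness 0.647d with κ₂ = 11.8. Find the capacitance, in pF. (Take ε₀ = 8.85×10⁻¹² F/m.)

122 pF

A = 40.6 × 20.2 mm² = 8.20×10⁻⁴ m².
Stacked slabs ⇒ two capacitors in series, each with the full plate area.
C₁ = κ₁ε₀A/d₁ = 2.08 × 8.85×10⁻¹² × 8.20×10⁻⁴ / 9.32×10⁻⁵ = 1.62×10⁻¹⁰ F.
C₂ = κ₂ε₀A/d₂ = 11.8 × 8.85×10⁻¹² × 8.20×10⁻⁴ / 1.71×10⁻⁴ = 5.01×10⁻¹⁰ F.
C = (1/C₁ + 1/C₂)⁻¹ = 1.22×10⁻¹⁰ F.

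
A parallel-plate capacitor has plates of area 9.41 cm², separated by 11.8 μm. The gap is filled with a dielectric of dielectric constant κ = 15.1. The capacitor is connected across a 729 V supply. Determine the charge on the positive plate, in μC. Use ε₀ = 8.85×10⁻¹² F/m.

Q ≈ 7.77 μC

A = 9.41 cm² = 9.41×10⁻⁴ m².
C = κε₀A/d = 15.1 × 8.85×10⁻¹² × 9.41×10⁻⁴ / 1.18×10⁻⁵ = 1.07×10⁻⁸ F.
Q = CV = 1.07×10⁻⁸ × 729 = 7.77×10⁻⁶ C.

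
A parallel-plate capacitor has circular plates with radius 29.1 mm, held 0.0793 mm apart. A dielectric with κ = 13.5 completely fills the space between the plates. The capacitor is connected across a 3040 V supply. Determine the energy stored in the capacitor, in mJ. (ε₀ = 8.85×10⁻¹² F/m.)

U ≈ 18.5 mJ

A = π(29.1 mm)² = 2.66×10⁻³ m².
C = κε₀A/d = 13.5 × 8.85×10⁻¹² × 2.66×10⁻³ / 7.93×10⁻⁵ = 4.01×10⁻⁹ F.
U = ½CV² = ½ × 4.01×10⁻⁹ × (3040)² = 1.85×10⁻² J.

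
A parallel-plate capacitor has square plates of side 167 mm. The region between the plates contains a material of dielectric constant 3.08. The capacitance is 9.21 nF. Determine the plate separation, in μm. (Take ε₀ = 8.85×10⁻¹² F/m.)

d ≈ 82.5 μm

A = (167 mm)² = 2.79×10⁻² m².
d = κε₀A/C = 3.08 × 8.85×10⁻¹² × 2.79×10⁻² / 9.21×10⁻⁹ = 8.25×10⁻⁵ m.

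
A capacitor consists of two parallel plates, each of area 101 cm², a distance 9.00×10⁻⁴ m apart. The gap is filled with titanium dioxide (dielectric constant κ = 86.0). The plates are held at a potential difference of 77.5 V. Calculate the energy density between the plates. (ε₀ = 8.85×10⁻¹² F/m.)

E = V/d = 77.5 / 9.00×10⁻⁴ = 8.61×10⁴ V/m.
u = ½κε₀E² = ½ × 86.0 × 8.85×10⁻¹² × (8.61×10⁴)² = 2.82 J/m³.

u ≈ 2.82 J/m³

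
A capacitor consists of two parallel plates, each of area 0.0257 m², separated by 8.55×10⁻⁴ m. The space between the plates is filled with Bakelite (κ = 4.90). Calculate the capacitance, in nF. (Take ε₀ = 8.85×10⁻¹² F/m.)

C = κε₀A/d = 4.90 × 8.85×10⁻¹² × 2.57×10⁻² / 8.55×10⁻⁴ = 1.30×10⁻⁹ F.

C ≈ 1.30 nF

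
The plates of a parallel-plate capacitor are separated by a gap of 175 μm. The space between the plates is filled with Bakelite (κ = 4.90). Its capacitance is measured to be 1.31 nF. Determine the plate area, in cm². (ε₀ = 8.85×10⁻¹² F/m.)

A = Cd/(κε₀) = 1.31×10⁻⁹ × 1.75×10⁻⁴ / (4.90 × 8.85×10⁻¹²) = 5.29×10⁻³ m².

A ≈ 52.9 cm²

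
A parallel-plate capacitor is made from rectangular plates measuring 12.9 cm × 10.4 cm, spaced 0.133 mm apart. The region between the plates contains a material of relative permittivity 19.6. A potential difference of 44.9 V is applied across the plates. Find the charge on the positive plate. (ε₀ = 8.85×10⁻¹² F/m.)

A = 12.9 × 10.4 cm² = 1.34×10⁻² m².
C = κε₀A/d = 19.6 × 8.85×10⁻¹² × 1.34×10⁻² / 1.33×10⁻⁴ = 1.75×10⁻⁸ F.
Q = CV = 1.75×10⁻⁸ × 44.9 = 7.86×10⁻⁷ C.

0.786 μC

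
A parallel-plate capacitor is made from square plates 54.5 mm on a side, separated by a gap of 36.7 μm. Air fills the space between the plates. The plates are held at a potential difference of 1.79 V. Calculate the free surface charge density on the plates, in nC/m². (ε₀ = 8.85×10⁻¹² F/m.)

432 nC/m²

A = (54.5 mm)² = 2.97×10⁻³ m².
C = ε₀A/d = 8.85×10⁻¹² × 2.97×10⁻³ / 3.67×10⁻⁵ = 7.16×10⁻¹⁰ F.
σ = Q/A = CV/A = 7.16×10⁻¹⁰ × 1.79 / 2.97×10⁻³ = 4.32×10⁻⁷ C/m².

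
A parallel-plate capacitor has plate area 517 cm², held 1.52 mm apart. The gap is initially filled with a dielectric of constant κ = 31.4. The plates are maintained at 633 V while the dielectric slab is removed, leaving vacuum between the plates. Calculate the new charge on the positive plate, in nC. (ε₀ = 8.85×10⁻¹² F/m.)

A = 517 cm² = 5.17×10⁻² m².
Initially C₁ = κε₀A/d = 31.4 × 8.85×10⁻¹² × 5.17×10⁻² / 1.52×10⁻³ = 9.45×10⁻⁹ F.
Q₁ = 5.98×10⁻⁶ C.
Battery connected ⇒ V is held fixed. C₂ = 0.0318 C₁ and Q = CV, so Q₂/Q₁ = C₂/C₁ = 0.0318.
Q₂ = 0.0318 × 5.98×10⁻⁶ = 1.91×10⁻⁷ C.

191 nC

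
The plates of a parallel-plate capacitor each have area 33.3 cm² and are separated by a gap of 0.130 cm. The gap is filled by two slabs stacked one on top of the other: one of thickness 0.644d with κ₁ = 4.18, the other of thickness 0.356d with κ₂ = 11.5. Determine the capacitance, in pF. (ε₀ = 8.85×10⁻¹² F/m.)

123 pF

A = 33.3 cm² = 3.33×10⁻³ m².
Stacked slabs ⇒ two capacitors in series, each with the full plate area.
C₁ = κ₁ε₀A/d₁ = 4.18 × 8.85×10⁻¹² × 3.33×10⁻³ / 8.37×10⁻⁴ = 1.47×10⁻¹⁰ F.
C₂ = κ₂ε₀A/d₂ = 11.5 × 8.85×10⁻¹² × 3.33×10⁻³ / 4.63×10⁻⁴ = 7.32×10⁻¹⁰ F.
C = (1/C₁ + 1/C₂)⁻¹ = 1.23×10⁻¹⁰ F.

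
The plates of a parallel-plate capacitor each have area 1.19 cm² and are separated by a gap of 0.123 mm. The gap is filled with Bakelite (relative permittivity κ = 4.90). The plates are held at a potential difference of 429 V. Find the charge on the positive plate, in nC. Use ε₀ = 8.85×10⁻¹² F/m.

Q ≈ 18.0 nC

A = 1.19 cm² = 1.19×10⁻⁴ m².
C = κε₀A/d = 4.90 × 8.85×10⁻¹² × 1.19×10⁻⁴ / 1.23×10⁻⁴ = 4.20×10⁻¹¹ F.
Q = CV = 4.20×10⁻¹¹ × 429 = 1.80×10⁻⁸ C.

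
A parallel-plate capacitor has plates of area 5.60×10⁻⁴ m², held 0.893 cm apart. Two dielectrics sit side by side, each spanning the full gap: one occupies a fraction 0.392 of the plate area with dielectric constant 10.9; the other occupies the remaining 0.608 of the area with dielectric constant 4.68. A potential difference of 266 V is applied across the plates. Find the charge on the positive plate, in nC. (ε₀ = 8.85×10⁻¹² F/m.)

Side-by-side slabs ⇒ two capacitors in parallel, each spanning the full gap.
C₁ = κ₁ε₀A₁/d = 10.9 × 8.85×10⁻¹² × 2.20×10⁻⁴ / 8.93×10⁻³ = 2.37×10⁻¹² F.
C₂ = κ₂ε₀A₂/d = 4.68 × 8.85×10⁻¹² × 3.40×10⁻⁴ / 8.93×10⁻³ = 1.58×10⁻¹² F.
C = C₁ + C₂ = 3.95×10⁻¹² F.
Q = CV = 3.95×10⁻¹² × 266 = 1.05×10⁻⁹ C.

Q ≈ 1.05 nC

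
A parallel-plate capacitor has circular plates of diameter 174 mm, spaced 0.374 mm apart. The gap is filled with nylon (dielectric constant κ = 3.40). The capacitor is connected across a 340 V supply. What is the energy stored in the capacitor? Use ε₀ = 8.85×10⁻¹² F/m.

A = π(174/2 mm)² = 2.38×10⁻² m².
C = κε₀A/d = 3.40 × 8.85×10⁻¹² × 2.38×10⁻² / 3.74×10⁻⁴ = 1.91×10⁻⁹ F.
U = ½CV² = ½ × 1.91×10⁻⁹ × (340)² = 1.11×10⁻⁴ J.

111 μJ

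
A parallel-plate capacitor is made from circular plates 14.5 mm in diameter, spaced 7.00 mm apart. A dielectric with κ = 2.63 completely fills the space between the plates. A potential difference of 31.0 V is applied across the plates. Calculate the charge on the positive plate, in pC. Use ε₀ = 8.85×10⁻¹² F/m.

A = π(14.5/2 mm)² = 1.65×10⁻⁴ m².
C = κε₀A/d = 2.63 × 8.85×10⁻¹² × 1.65×10⁻⁴ / 7.00×10⁻³ = 5.49×10⁻¹³ F.
Q = CV = 5.49×10⁻¹³ × 31.0 = 1.70×10⁻¹¹ C.

17.0 pC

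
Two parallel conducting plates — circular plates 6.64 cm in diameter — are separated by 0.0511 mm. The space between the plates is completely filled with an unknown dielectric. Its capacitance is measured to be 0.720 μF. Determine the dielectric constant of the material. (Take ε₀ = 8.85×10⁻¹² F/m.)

κ ≈ 1201

A = π(6.64/2 cm)² = 3.46×10⁻³ m².
κ = Cd/(ε₀A) = 7.20×10⁻⁷ × 5.11×10⁻⁵ / (8.85×10⁻¹² × 3.46×10⁻³) = 1201.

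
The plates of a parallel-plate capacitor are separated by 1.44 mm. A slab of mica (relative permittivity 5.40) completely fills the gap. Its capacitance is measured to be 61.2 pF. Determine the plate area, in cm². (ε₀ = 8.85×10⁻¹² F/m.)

A = Cd/(κε₀) = 6.12×10⁻¹¹ × 1.44×10⁻³ / (5.40 × 8.85×10⁻¹²) = 1.84×10⁻³ m².

18.4 cm²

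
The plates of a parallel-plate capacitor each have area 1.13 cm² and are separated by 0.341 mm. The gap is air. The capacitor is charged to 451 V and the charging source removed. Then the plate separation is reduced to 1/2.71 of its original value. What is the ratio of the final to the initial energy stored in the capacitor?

U₂/U₁ ≈ 0.369

Isolated ⇒ Q is held fixed.
C₂ = 2.71 C₁ and U = Q²/(2C), so U₂/U₁ = C₁/C₂ = 0.369.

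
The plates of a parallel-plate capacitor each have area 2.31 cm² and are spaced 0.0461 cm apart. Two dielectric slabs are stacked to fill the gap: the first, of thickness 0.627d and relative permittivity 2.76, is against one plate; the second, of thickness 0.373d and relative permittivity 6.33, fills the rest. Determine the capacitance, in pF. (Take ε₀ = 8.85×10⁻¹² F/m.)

15.5 pF

A = 2.31 cm² = 2.31×10⁻⁴ m².
Stacked slabs ⇒ two capacitors in series, each with the full plate area.
C₁ = κ₁ε₀A/d₁ = 2.76 × 8.85×10⁻¹² × 2.31×10⁻⁴ / 2.89×10⁻⁴ = 1.95×10⁻¹¹ F.
C₂ = κ₂ε₀A/d₂ = 6.33 × 8.85×10⁻¹² × 2.31×10⁻⁴ / 1.72×10⁻⁴ = 7.53×10⁻¹¹ F.
C = (1/C₁ + 1/C₂)⁻¹ = 1.55×10⁻¹¹ F.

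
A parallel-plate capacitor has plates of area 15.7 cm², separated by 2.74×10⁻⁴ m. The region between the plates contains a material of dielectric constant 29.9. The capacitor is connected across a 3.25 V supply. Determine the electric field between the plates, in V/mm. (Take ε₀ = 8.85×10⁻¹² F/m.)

E = V/d = 3.25 / 2.74×10⁻⁴ = 1.19×10⁴ V/m.

E ≈ 11.9 V/mm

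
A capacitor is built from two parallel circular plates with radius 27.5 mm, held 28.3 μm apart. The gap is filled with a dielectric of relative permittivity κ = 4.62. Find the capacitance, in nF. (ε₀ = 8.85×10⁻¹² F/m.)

C ≈ 3.43 nF

A = π(27.5 mm)² = 2.38×10⁻³ m².
C = κε₀A/d = 4.62 × 8.85×10⁻¹² × 2.38×10⁻³ / 2.83×10⁻⁵ = 3.43×10⁻⁹ F.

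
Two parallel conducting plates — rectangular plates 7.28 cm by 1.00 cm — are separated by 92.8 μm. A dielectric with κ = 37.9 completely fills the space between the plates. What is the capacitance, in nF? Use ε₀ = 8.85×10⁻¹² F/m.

C ≈ 2.63 nF

A = 7.28 × 1.00 cm² = 7.28×10⁻⁴ m².
C = κε₀A/d = 37.9 × 8.85×10⁻¹² × 7.28×10⁻⁴ / 9.28×10⁻⁵ = 2.63×10⁻⁹ F.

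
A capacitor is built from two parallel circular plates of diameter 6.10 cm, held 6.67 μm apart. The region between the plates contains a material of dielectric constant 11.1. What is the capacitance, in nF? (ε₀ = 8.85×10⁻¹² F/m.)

43.0 nF

A = π(6.10/2 cm)² = 2.92×10⁻³ m².
C = κε₀A/d = 11.1 × 8.85×10⁻¹² × 2.92×10⁻³ / 6.67×10⁻⁶ = 4.30×10⁻⁸ F.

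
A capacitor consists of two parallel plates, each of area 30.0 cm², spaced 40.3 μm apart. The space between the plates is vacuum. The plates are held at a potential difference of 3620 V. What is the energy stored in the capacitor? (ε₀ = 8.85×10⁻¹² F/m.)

4.32 mJ

A = 30.0 cm² = 3.00×10⁻³ m².
C = ε₀A/d = 8.85×10⁻¹² × 3.00×10⁻³ / 4.03×10⁻⁵ = 6.59×10⁻¹⁰ F.
U = ½CV² = ½ × 6.59×10⁻¹⁰ × (3620)² = 4.32×10⁻³ J.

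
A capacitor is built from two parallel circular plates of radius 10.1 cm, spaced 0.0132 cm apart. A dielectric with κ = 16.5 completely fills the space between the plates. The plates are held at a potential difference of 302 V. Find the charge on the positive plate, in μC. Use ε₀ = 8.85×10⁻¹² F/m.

10.7 μC

A = π(10.1 cm)² = 3.20×10⁻² m².
C = κε₀A/d = 16.5 × 8.85×10⁻¹² × 3.20×10⁻² / 1.32×10⁻⁴ = 3.55×10⁻⁸ F.
Q = CV = 3.55×10⁻⁸ × 302 = 1.07×10⁻⁵ C.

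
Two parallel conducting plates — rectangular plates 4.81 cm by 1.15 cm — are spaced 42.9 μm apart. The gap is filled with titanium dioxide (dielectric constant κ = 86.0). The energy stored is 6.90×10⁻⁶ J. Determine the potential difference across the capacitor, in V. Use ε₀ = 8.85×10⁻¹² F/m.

A = 4.81 × 1.15 cm² = 5.53×10⁻⁴ m².
C = κε₀A/d = 86.0 × 8.85×10⁻¹² × 5.53×10⁻⁴ / 4.29×10⁻⁵ = 9.81×10⁻⁹ F.
V = √(2U/C) = √(2 × 6.90×10⁻⁶ / 9.81×10⁻⁹) = 37.5 V.

V ≈ 37.5 V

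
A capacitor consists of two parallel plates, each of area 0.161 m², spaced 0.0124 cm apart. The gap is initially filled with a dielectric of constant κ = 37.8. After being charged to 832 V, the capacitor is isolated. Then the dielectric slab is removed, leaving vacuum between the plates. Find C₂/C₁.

C = κε₀A/d scales with κ, so C₂/C₁ = 1/κ = 1/37.8 = 0.0265.

0.0265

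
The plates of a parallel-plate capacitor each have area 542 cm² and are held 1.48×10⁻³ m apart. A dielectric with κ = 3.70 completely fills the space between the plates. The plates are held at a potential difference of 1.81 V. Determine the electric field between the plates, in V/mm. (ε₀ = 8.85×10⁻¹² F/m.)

1.22 V/mm

E = V/d = 1.81 / 1.48×10⁻³ = 1.22×10³ V/m.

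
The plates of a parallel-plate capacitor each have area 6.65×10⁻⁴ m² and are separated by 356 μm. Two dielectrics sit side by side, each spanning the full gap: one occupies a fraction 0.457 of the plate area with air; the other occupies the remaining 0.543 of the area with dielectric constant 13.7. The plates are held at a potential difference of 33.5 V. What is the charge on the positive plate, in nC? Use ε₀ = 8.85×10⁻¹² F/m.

Q ≈ 4.37 nC

Side-by-side slabs ⇒ two capacitors in parallel, each spanning the full gap.
C₁ = κ₁ε₀A₁/d = 1.00 × 8.85×10⁻¹² × 3.04×10⁻⁴ / 3.56×10⁻⁴ = 7.55×10⁻¹² F.
C₂ = κ₂ε₀A₂/d = 13.7 × 8.85×10⁻¹² × 3.61×10⁻⁴ / 3.56×10⁻⁴ = 1.23×10⁻¹⁰ F.
C = C₁ + C₂ = 1.31×10⁻¹⁰ F.
Q = CV = 1.31×10⁻¹⁰ × 33.5 = 4.37×10⁻⁹ C.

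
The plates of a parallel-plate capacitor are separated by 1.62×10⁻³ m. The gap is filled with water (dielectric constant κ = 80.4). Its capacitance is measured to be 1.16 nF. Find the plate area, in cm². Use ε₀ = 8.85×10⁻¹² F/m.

A ≈ 26.4 cm²

A = Cd/(κε₀) = 1.16×10⁻⁹ × 1.62×10⁻³ / (80.4 × 8.85×10⁻¹²) = 2.64×10⁻³ m².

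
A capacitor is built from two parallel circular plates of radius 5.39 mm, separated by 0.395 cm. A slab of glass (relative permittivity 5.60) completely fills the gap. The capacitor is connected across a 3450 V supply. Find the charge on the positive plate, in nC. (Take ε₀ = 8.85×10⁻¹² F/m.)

A = π(5.39 mm)² = 9.13×10⁻⁵ m².
C = κε₀A/d = 5.60 × 8.85×10⁻¹² × 9.13×10⁻⁵ / 3.95×10⁻³ = 1.15×10⁻¹² F.
Q = CV = 1.15×10⁻¹² × 3450 = 3.95×10⁻⁹ C.

3.95 nC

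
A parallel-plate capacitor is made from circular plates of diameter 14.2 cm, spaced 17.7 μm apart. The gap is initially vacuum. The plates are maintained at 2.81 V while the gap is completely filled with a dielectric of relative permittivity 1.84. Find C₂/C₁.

C = κε₀A/d scales with κ, so C₂/C₁ = κ = 1.84.

C₂/C₁ ≈ 1.84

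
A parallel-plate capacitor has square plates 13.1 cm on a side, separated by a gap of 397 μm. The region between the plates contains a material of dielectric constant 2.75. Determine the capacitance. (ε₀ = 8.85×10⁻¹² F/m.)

1.05 nF

A = (13.1 cm)² = 1.72×10⁻² m².
C = κε₀A/d = 2.75 × 8.85×10⁻¹² × 1.72×10⁻² / 3.97×10⁻⁴ = 1.05×10⁻⁹ F.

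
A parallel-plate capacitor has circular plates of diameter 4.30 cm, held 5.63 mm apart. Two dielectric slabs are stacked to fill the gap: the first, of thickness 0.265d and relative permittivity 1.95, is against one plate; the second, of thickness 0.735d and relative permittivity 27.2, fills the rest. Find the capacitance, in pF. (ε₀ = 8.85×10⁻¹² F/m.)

14.0 pF

A = π(4.30/2 cm)² = 1.45×10⁻³ m².
Stacked slabs ⇒ two capacitors in series, each with the full plate area.
C₁ = κ₁ε₀A/d₁ = 1.95 × 8.85×10⁻¹² × 1.45×10⁻³ / 1.49×10⁻³ = 1.68×10⁻¹¹ F.
C₂ = κ₂ε₀A/d₂ = 27.2 × 8.85×10⁻¹² × 1.45×10⁻³ / 4.14×10⁻³ = 8.45×10⁻¹¹ F.
C = (1/C₁ + 1/C₂)⁻¹ = 1.40×10⁻¹¹ F.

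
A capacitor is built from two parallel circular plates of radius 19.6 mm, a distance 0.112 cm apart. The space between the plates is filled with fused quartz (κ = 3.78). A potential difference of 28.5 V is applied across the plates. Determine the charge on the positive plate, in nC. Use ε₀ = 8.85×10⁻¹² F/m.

A = π(19.6 mm)² = 1.21×10⁻³ m².
C = κε₀A/d = 3.78 × 8.85×10⁻¹² × 1.21×10⁻³ / 1.12×10⁻³ = 3.60×10⁻¹¹ F.
Q = CV = 3.60×10⁻¹¹ × 28.5 = 1.03×10⁻⁹ C.

1.03 nC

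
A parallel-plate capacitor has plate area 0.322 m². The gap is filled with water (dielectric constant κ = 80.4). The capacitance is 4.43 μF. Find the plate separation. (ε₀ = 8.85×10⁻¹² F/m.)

51.7 μm

d = κε₀A/C = 80.4 × 8.85×10⁻¹² × 0.322 / 4.43×10⁻⁶ = 5.17×10⁻⁵ m.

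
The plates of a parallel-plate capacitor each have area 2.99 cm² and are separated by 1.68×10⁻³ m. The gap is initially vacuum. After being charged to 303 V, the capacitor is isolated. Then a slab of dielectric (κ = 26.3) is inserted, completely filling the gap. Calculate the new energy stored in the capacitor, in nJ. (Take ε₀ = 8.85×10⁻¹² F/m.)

U ≈ 2.75 nJ

A = 2.99 cm² = 2.99×10⁻⁴ m².
Initially C₁ = ε₀A/d = 8.85×10⁻¹² × 2.99×10⁻⁴ / 1.68×10⁻³ = 1.58×10⁻¹² F.
U₁ = 7.23×10⁻⁸ J.
Isolated ⇒ Q is held fixed. C₂ = 26.3 C₁ and U = Q²/(2C), so U₂/U₁ = C₁/C₂ = 0.0380.
U₂ = 0.0380 × 7.23×10⁻⁸ = 2.75×10⁻⁹ J.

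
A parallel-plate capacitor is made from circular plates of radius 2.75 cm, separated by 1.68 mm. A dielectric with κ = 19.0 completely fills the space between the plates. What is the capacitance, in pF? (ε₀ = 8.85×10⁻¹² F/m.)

C ≈ 238 pF

A = π(2.75 cm)² = 2.38×10⁻³ m².
C = κε₀A/d = 19.0 × 8.85×10⁻¹² × 2.38×10⁻³ / 1.68×10⁻³ = 2.38×10⁻¹⁰ F.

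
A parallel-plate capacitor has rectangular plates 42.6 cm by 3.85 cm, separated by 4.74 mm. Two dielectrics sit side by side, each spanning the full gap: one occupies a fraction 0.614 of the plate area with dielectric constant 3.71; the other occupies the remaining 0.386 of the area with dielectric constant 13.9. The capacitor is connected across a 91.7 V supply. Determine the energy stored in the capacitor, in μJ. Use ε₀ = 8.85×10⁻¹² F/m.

U ≈ 0.984 μJ

A = 42.6 × 3.85 cm² = 1.64×10⁻² m².
Side-by-side slabs ⇒ two capacitors in parallel, each spanning the full gap.
C₁ = κ₁ε₀A₁/d = 3.71 × 8.85×10⁻¹² × 1.01×10⁻² / 4.74×10⁻³ = 6.98×10⁻¹¹ F.
C₂ = κ₂ε₀A₂/d = 13.9 × 8.85×10⁻¹² × 6.33×10⁻³ / 4.74×10⁻³ = 1.64×10⁻¹⁰ F.
C = C₁ + C₂ = 2.34×10⁻¹⁰ F.
U = ½CV² = ½ × 2.34×10⁻¹⁰ × (91.7)² = 9.84×10⁻⁷ J.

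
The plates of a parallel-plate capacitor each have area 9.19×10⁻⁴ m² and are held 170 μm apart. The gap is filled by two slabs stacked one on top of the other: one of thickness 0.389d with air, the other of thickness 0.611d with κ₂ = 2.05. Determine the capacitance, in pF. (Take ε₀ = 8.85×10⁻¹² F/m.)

69.6 pF

Stacked slabs ⇒ two capacitors in series, each with the full plate area.
C₁ = κ₁ε₀A/d₁ = 1.00 × 8.85×10⁻¹² × 9.19×10⁻⁴ / 6.61×10⁻⁵ = 1.23×10⁻¹⁰ F.
C₂ = κ₂ε₀A/d₂ = 2.05 × 8.85×10⁻¹² × 9.19×10⁻⁴ / 1.04×10⁻⁴ = 1.61×10⁻¹⁰ F.
C = (1/C₁ + 1/C₂)⁻¹ = 6.96×10⁻¹¹ F.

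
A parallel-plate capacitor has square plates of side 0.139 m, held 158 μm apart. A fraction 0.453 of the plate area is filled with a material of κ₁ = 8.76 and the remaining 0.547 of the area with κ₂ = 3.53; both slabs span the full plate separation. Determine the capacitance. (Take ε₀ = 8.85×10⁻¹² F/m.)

6.38 nF

A = (0.139 m)² = 1.93×10⁻² m².
Side-by-side slabs ⇒ two capacitors in parallel, each spanning the full gap.
C₁ = κ₁ε₀A₁/d = 8.76 × 8.85×10⁻¹² × 8.75×10⁻³ / 1.58×10⁻⁴ = 4.29×10⁻⁹ F.
C₂ = κ₂ε₀A₂/d = 3.53 × 8.85×10⁻¹² × 1.06×10⁻² / 1.58×10⁻⁴ = 2.09×10⁻⁹ F.
C = C₁ + C₂ = 6.38×10⁻⁹ F.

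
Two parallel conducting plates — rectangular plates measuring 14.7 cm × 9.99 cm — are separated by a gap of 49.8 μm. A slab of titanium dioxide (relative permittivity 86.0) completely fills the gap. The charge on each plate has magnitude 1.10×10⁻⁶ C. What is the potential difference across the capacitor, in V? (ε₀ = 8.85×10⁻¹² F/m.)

A = 14.7 × 9.99 cm² = 1.47×10⁻² m².
C = κε₀A/d = 86.0 × 8.85×10⁻¹² × 1.47×10⁻² / 4.98×10⁻⁵ = 2.24×10⁻⁷ F.
V = Q/C = 1.10×10⁻⁶ / 2.24×10⁻⁷ = 4.90 V.

4.90 V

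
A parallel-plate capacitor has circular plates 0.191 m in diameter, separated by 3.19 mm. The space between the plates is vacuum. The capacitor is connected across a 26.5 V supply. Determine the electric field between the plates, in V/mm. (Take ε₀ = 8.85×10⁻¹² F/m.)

E ≈ 8.31 V/mm

E = V/d = 26.5 / 3.19×10⁻³ = 8.31×10³ V/m.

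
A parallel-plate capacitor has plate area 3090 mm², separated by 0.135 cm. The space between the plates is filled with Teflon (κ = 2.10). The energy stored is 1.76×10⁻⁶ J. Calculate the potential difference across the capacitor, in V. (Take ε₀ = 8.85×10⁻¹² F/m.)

A = 3090 mm² = 3.09×10⁻³ m².
C = κε₀A/d = 2.10 × 8.85×10⁻¹² × 3.09×10⁻³ / 1.35×10⁻³ = 4.25×10⁻¹¹ F.
V = √(2U/C) = √(2 × 1.76×10⁻⁶ / 4.25×10⁻¹¹) = 2.88×10² V.

V ≈ 288 V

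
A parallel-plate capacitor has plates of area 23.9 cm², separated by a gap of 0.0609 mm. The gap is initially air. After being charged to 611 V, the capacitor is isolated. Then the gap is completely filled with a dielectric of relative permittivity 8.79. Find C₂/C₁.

C = κε₀A/d scales with κ, so C₂/C₁ = κ = 8.79.

C₂/C₁ ≈ 8.79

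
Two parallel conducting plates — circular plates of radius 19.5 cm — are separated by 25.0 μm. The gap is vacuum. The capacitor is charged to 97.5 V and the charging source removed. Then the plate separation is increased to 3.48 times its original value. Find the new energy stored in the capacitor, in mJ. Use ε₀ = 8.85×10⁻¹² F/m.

0.699 mJ

A = π(19.5 cm)² = 0.119 m².
Initially C₁ = ε₀A/d = 8.85×10⁻¹² × 0.119 / 2.50×10⁻⁵ = 4.23×10⁻⁸ F.
U₁ = 2.01×10⁻⁴ J.
Isolated ⇒ Q is held fixed. C₂ = 0.287 C₁ and U = Q²/(2C), so U₂/U₁ = C₁/C₂ = 3.48.
U₂ = 3.48 × 2.01×10⁻⁴ = 6.99×10⁻⁴ J.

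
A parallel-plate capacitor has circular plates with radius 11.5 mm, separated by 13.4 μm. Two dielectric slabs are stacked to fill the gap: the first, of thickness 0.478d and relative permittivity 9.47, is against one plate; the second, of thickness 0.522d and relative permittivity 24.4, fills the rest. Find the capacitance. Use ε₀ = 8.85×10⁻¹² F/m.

A = π(11.5 mm)² = 4.15×10⁻⁴ m².
Stacked slabs ⇒ two capacitors in series, each with the full plate area.
C₁ = κ₁ε₀A/d₁ = 9.47 × 8.85×10⁻¹² × 4.15×10⁻⁴ / 6.41×10⁻⁶ = 5.44×10⁻⁹ F.
C₂ = κ₂ε₀A/d₂ = 24.4 × 8.85×10⁻¹² × 4.15×10⁻⁴ / 6.99×10⁻⁶ = 1.28×10⁻⁸ F.
C = (1/C₁ + 1/C₂)⁻¹ = 3.82×10⁻⁹ F.

3.82 nF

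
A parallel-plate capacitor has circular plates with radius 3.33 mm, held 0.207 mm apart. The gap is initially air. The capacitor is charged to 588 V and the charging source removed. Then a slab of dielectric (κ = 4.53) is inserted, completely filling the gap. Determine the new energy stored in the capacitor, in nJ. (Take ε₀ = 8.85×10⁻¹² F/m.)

A = π(3.33 mm)² = 3.48×10⁻⁵ m².
Initially C₁ = ε₀A/d = 8.85×10⁻¹² × 3.48×10⁻⁵ / 2.07×10⁻⁴ = 1.49×10⁻¹² F.
U₁ = 2.57×10⁻⁷ J.
Isolated ⇒ Q is held fixed. C₂ = 4.53 C₁ and U = Q²/(2C), so U₂/U₁ = C₁/C₂ = 0.221.
U₂ = 0.221 × 2.57×10⁻⁷ = 5.68×10⁻⁸ J.

56.8 nJ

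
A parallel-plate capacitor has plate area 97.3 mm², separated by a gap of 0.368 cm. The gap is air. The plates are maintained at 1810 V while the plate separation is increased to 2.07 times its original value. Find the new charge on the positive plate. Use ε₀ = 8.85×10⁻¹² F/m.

Q ≈ 205 pC

A = 97.3 mm² = 9.73×10⁻⁵ m².
Initially C₁ = ε₀A/d = 8.85×10⁻¹² × 9.73×10⁻⁵ / 3.68×10⁻³ = 2.34×10⁻¹³ F.
Q₁ = 4.24×10⁻¹⁰ C.
Battery connected ⇒ V is held fixed. C₂ = 0.483 C₁ and Q = CV, so Q₂/Q₁ = C₂/C₁ = 0.483.
Q₂ = 0.483 × 4.24×10⁻¹⁰ = 2.05×10⁻¹⁰ C.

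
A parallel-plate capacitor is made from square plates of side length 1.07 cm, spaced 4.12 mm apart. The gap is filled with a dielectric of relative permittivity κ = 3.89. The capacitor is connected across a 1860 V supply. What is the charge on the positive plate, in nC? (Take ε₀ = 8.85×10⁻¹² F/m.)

A = (1.07 cm)² = 1.14×10⁻⁴ m².
C = κε₀A/d = 3.89 × 8.85×10⁻¹² × 1.14×10⁻⁴ / 4.12×10⁻³ = 9.57×10⁻¹³ F.
Q = CV = 9.57×10⁻¹³ × 1860 = 1.78×10⁻⁹ C.

Q ≈ 1.78 nC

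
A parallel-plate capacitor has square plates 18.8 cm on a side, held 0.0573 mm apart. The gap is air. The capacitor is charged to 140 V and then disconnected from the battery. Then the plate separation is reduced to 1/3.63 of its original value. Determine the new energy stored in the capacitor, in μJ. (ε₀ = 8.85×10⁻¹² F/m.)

14.7 μJ

A = (18.8 cm)² = 3.53×10⁻² m².
Initially C₁ = ε₀A/d = 8.85×10⁻¹² × 3.53×10⁻² / 5.73×10⁻⁵ = 5.46×10⁻⁹ F.
U₁ = 5.35×10⁻⁵ J.
Isolated ⇒ Q is held fixed. C₂ = 3.63 C₁ and U = Q²/(2C), so U₂/U₁ = C₁/C₂ = 0.275.
U₂ = 0.275 × 5.35×10⁻⁵ = 1.47×10⁻⁵ J.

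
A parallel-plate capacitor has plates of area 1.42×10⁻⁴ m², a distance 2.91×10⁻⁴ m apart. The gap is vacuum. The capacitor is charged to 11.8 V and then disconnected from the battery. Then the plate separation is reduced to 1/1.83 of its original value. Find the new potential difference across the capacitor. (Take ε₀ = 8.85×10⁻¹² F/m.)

V ≈ 6.45 V

Initially C₁ = ε₀A/d = 8.85×10⁻¹² × 1.42×10⁻⁴ / 2.91×10⁻⁴ = 4.32×10⁻¹² F.
V₁ = 11.8 V.
Isolated ⇒ Q is held fixed. C₂ = 1.83 C₁ and V = Q/C, so V₂/V₁ = C₁/C₂ = 0.546.
V₂ = 0.546 × 11.8 = 6.45 V.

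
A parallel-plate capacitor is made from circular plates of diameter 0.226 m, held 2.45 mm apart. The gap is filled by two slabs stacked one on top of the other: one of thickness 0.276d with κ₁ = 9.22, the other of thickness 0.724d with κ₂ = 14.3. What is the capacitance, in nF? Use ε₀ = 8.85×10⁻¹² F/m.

1.80 nF

A = π(0.226/2 m)² = 4.01×10⁻² m².
Stacked slabs ⇒ two capacitors in series, each with the full plate area.
C₁ = κ₁ε₀A/d₁ = 9.22 × 8.85×10⁻¹² × 4.01×10⁻² / 6.76×10⁻⁴ = 4.84×10⁻⁹ F.
C₂ = κ₂ε₀A/d₂ = 14.3 × 8.85×10⁻¹² × 4.01×10⁻² / 1.77×10⁻³ = 2.86×10⁻⁹ F.
C = (1/C₁ + 1/C₂)⁻¹ = 1.80×10⁻⁹ F.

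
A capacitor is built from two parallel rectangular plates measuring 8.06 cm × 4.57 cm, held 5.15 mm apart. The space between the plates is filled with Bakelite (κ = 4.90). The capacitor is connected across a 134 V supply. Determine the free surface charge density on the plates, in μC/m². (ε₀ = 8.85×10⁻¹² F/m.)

1.13 μC/m²

A = 8.06 × 4.57 cm² = 3.68×10⁻³ m².
C = κε₀A/d = 4.90 × 8.85×10⁻¹² × 3.68×10⁻³ / 5.15×10⁻³ = 3.10×10⁻¹¹ F.
σ = Q/A = CV/A = 3.10×10⁻¹¹ × 134 / 3.68×10⁻³ = 1.13×10⁻⁶ C/m².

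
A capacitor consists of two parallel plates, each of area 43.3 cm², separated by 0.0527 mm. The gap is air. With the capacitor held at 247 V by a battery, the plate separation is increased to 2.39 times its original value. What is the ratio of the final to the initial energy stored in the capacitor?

0.418

Battery connected ⇒ V is held fixed.
C₂ = 0.418 C₁ and U = ½CV², so U₂/U₁ = C₂/C₁ = 0.418.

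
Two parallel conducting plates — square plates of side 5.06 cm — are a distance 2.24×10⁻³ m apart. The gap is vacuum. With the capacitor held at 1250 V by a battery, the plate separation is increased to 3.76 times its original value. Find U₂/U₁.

0.266

Battery connected ⇒ V is held fixed.
C₂ = 0.266 C₁ and U = ½CV², so U₂/U₁ = C₂/C₁ = 0.266.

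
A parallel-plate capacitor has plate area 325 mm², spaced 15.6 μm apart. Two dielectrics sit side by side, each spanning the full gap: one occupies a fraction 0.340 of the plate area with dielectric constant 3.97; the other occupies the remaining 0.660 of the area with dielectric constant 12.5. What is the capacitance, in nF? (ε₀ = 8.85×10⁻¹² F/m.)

1.77 nF

A = 325 mm² = 3.25×10⁻⁴ m².
Side-by-side slabs ⇒ two capacitors in parallel, each spanning the full gap.
C₁ = κ₁ε₀A₁/d = 3.97 × 8.85×10⁻¹² × 1.10×10⁻⁴ / 1.56×10⁻⁵ = 2.49×10⁻¹⁰ F.
C₂ = κ₂ε₀A₂/d = 12.5 × 8.85×10⁻¹² × 2.14×10⁻⁴ / 1.56×10⁻⁵ = 1.52×10⁻⁹ F.
C = C₁ + C₂ = 1.77×10⁻⁹ F.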